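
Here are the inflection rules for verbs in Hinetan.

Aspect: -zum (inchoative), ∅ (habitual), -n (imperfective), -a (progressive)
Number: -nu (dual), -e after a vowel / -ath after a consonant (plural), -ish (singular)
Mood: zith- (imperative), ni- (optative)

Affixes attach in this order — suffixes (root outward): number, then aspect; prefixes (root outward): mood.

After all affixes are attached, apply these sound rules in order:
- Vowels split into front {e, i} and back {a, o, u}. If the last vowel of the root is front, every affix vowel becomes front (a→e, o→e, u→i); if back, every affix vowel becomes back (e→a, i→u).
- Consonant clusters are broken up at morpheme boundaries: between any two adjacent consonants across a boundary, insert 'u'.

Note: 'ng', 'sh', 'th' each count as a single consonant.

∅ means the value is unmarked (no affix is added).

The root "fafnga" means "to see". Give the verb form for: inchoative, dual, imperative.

zuthufafnganuzum

Attach number dual -nu → fafnganu.
Attach mood imperative zith- → zithfafnganu.
Attach aspect inchoative -zum → zithfafnganuzum.
Apply vowel harmony: zithfafnganuzum → zuthfafnganuzum.
Apply epenthesis: zuthfafnganuzum → zuthufafnganuzum.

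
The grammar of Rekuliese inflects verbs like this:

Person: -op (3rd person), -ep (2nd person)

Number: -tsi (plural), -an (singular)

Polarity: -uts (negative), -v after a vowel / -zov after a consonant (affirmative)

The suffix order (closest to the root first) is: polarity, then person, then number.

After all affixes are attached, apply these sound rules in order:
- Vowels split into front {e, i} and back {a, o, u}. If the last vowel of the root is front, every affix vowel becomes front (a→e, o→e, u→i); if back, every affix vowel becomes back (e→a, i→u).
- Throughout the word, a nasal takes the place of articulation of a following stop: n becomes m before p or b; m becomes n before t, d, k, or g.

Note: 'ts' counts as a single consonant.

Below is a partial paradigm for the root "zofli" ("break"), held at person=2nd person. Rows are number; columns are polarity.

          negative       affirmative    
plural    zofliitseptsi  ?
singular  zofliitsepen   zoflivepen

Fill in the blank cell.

zofliveptsi

Attach polarity affirmative -v (after vowel 'i') → zofliv.
Attach person 2nd person -ep → zoflivep.
Attach number plural -tsi → zofliveptsi.
Vowel harmony: no change.
Nasal assimilation: no change.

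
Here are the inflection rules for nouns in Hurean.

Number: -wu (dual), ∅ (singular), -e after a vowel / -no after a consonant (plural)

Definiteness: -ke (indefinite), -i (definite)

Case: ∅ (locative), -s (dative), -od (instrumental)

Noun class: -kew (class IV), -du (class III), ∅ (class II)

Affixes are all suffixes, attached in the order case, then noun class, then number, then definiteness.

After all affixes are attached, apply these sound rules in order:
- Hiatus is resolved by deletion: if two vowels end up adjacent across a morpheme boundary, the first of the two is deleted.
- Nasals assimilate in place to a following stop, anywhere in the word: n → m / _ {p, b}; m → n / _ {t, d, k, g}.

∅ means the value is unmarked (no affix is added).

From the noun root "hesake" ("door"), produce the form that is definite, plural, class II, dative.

hesakesni

Attach case dative -s → hesakes.
noun class = class II: zero marking, form stays hesakes.
Attach number plural -no (after consonant 's') → hesakesno.
Attach definiteness definite -i → hesakesnoi.
Apply vowel deletion: hesakesnoi → hesakesni.
Nasal assimilation: no change.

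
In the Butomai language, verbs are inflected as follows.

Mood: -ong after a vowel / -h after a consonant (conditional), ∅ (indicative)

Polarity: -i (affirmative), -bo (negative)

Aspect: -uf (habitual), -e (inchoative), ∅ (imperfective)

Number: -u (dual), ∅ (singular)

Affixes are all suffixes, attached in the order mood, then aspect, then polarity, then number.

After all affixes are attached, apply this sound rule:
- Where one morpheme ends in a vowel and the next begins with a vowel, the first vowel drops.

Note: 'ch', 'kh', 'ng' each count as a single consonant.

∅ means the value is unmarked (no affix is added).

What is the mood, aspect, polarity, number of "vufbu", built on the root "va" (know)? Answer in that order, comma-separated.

Segment: va-uf-bo-u.
mood: ∅ → indicative.
aspect: -uf → habitual.
polarity: -bo → negative.
number: -u → dual.

indicative, habitual, negative, dual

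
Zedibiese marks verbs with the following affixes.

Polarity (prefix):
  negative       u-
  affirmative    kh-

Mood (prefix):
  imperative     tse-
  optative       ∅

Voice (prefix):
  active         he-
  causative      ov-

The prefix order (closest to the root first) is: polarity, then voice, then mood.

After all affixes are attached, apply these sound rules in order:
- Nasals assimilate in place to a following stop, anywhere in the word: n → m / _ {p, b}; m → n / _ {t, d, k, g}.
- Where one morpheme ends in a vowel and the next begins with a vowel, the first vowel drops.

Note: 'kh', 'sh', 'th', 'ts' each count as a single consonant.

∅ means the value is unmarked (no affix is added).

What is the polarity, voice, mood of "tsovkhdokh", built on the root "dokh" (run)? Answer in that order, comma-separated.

Segment: tse-ov-kh-dokh.
polarity: kh- → affirmative.
voice: ov- → causative.
mood: tse- → imperative.

affirmative, causative, imperative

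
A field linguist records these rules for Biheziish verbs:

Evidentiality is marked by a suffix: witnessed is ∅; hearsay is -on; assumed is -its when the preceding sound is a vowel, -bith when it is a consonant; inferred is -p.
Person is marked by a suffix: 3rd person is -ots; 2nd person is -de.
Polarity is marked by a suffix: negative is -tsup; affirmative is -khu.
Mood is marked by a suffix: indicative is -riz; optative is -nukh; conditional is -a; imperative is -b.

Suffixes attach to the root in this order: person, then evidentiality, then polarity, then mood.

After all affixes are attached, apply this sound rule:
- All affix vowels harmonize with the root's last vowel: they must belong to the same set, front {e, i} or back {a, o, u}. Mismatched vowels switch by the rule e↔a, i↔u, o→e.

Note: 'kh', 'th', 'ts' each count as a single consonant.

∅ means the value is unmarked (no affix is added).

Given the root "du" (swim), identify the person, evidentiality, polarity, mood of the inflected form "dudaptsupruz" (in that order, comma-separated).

Segment: du-de-p-tsup-riz.
person: -de → 2nd person.
evidentiality: -p → inferred.
polarity: -tsup → negative.
mood: -riz → indicative.

2nd person, inferred, negative, indicative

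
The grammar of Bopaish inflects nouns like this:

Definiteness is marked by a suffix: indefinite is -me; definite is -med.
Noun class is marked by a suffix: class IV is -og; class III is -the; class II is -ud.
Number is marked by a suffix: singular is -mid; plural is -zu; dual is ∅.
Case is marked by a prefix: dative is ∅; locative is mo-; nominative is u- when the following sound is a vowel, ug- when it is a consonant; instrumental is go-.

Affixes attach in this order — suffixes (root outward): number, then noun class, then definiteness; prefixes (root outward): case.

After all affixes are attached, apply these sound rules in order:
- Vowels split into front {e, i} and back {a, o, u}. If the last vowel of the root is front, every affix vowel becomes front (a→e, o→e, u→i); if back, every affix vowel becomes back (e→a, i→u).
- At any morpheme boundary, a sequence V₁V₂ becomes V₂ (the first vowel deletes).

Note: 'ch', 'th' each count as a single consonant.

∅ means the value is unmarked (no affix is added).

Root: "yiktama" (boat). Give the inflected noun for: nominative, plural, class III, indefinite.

ugyiktamazuthama

Attach number plural -zu → yiktamazu.
Attach noun class class III -the → yiktamazuthe.
Attach case nominative ug- (before consonant 'y') → ugyiktamazuthe.
Attach definiteness indefinite -me → ugyiktamazutheme.
Apply vowel harmony: ugyiktamazutheme → ugyiktamazuthama.
Vowel deletion: no change.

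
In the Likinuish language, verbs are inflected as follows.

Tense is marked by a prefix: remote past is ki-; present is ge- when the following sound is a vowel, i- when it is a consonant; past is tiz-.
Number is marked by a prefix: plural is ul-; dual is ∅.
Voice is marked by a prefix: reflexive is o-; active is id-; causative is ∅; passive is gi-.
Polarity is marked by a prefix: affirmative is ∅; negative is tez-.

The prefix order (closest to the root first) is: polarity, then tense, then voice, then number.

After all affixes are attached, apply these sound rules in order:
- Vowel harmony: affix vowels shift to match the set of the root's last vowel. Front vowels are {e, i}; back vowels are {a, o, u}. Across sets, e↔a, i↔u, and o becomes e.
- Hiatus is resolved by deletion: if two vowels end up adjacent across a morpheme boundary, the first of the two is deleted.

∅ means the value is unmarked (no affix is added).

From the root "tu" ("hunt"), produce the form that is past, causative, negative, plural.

ultuztaztu

Attach polarity negative tez- → teztu.
Attach tense past tiz- → tizteztu.
voice = causative: zero marking, form stays tizteztu.
Attach number plural ul- → ultizteztu.
Apply vowel harmony: ultizteztu → ultuztaztu.
Vowel deletion: no change.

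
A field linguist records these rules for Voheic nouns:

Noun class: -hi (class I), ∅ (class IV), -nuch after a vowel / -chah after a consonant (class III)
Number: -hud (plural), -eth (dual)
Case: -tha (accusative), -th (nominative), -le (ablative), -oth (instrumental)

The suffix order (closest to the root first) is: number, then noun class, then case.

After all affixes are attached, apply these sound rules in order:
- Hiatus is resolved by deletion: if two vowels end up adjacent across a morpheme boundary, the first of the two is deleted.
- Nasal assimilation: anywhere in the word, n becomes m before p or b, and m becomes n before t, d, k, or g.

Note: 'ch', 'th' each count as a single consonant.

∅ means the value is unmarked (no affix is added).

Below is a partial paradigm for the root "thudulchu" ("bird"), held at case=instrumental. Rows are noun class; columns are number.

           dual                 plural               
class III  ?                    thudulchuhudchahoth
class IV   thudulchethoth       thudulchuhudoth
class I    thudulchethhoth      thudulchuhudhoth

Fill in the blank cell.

Attach number dual -eth → thudulchueth.
Attach noun class class III -chah (after consonant 'th') → thudulchuethchah.
Attach case instrumental -oth → thudulchuethchahoth.
Apply vowel deletion: thudulchuethchahoth → thudulchethchahoth.
Nasal assimilation: no change.

thudulchethchahoth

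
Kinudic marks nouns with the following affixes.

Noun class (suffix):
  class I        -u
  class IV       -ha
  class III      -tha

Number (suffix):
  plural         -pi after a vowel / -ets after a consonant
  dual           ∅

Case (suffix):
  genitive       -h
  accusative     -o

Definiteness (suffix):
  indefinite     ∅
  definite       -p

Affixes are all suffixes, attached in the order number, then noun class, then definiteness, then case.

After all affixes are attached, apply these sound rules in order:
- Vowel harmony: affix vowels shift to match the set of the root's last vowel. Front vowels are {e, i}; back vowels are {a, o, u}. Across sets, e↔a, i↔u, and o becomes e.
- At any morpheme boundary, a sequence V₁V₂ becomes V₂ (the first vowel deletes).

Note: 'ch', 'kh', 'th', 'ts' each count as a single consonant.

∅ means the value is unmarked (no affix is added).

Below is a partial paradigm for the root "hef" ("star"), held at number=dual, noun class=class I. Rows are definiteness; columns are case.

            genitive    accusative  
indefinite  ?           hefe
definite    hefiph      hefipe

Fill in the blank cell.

number = dual: zero marking, form stays hef.
Attach noun class class I -u → hefu.
definiteness = indefinite: zero marking, form stays hefu.
Attach case genitive -h → hefuh.
Apply vowel harmony: hefuh → hefih.
Vowel deletion: no change.

hefih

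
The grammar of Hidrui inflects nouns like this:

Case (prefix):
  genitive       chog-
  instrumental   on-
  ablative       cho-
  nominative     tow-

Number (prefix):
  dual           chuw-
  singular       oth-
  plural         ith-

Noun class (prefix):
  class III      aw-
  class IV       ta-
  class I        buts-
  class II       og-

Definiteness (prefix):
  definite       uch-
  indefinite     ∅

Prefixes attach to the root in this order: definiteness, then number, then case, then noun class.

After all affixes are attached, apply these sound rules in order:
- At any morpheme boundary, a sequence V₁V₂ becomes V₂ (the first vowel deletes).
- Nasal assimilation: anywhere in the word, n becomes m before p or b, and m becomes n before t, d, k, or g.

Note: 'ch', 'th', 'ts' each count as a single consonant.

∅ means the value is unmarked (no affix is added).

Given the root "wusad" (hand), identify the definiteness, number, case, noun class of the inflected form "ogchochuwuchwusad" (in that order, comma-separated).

definite, dual, ablative, class II

Segment: og-cho-chuw-uch-wusad.
definiteness: uch- → definite.
number: chuw- → dual.
case: cho- → ablative.
noun class: og- → class II.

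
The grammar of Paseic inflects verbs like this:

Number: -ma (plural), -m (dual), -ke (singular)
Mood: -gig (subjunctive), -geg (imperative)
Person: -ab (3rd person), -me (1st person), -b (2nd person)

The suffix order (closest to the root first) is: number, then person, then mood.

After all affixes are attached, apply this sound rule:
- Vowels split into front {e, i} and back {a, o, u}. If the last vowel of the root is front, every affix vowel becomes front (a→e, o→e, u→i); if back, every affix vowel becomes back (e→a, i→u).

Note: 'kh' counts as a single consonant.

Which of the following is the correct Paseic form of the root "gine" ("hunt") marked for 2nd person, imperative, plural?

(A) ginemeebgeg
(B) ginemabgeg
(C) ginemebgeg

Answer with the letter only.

Attach number plural -ma → ginema.
Attach person 2nd person -b → ginemab.
Attach mood imperative -geg → ginemabgeg.
Apply vowel harmony: ginemabgeg → ginemebgeg.
So the correct form is ginemebgeg, option (C).
(A) ginemeebgeg is wrong: it uses 3rd person instead of 2nd person for person.
(B) ginemabgeg is wrong: it fails to apply the sound rule(s).

C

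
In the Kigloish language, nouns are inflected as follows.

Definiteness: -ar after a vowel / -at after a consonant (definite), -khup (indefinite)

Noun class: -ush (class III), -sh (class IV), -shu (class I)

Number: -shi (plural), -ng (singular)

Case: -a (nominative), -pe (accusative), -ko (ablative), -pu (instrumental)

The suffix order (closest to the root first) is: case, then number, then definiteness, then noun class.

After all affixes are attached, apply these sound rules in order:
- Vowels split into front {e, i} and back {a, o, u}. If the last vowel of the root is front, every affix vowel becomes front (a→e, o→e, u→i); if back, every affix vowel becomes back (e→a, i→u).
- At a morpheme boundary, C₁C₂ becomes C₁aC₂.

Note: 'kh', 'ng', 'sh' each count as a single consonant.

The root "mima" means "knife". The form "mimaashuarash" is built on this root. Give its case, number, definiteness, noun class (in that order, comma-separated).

Segment: mima-a-shi-ar-sh.
case: -a → nominative.
number: -shi → plural.
definiteness: -ar/at → definite.
noun class: -sh → class IV.

nominative, plural, definite, class IV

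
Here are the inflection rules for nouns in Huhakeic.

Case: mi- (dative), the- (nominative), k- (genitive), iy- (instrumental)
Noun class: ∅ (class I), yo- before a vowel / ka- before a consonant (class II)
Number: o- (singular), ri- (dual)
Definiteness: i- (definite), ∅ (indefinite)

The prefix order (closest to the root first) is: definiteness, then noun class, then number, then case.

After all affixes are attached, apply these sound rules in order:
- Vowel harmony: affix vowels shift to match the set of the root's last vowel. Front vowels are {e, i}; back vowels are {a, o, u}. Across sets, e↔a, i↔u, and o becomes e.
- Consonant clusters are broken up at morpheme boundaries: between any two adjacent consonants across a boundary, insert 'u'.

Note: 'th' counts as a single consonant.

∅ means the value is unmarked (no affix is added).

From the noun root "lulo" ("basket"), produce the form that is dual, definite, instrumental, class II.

Attach definiteness definite i- → ilulo.
Attach noun class class II yo- (before vowel 'i') → yoilulo.
Attach number dual ri- → riyoilulo.
Attach case instrumental iy- → iyriyoilulo.
Apply vowel harmony: iyriyoilulo → uyruyoululo.
Apply epenthesis: uyruyoululo → uyuruyoululo.

uyuruyoululo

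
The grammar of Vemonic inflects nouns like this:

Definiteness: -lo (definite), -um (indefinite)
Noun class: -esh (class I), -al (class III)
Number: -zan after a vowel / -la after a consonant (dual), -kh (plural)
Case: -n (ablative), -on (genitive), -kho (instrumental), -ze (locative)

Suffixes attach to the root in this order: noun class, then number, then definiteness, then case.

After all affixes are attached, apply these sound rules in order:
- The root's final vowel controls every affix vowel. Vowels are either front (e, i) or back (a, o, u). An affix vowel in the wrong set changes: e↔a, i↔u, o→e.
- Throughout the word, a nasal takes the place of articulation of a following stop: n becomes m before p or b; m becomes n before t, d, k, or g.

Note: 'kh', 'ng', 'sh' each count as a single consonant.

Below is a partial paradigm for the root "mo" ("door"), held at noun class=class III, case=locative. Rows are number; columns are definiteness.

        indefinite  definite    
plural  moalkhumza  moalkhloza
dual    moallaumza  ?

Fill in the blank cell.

Attach noun class class III -al → moal.
Attach number dual -la (after consonant 'l') → moalla.
Attach definiteness definite -lo → moallalo.
Attach case locative -ze → moallaloze.
Apply vowel harmony: moallaloze → moallaloza.
Nasal assimilation: no change.

moallaloza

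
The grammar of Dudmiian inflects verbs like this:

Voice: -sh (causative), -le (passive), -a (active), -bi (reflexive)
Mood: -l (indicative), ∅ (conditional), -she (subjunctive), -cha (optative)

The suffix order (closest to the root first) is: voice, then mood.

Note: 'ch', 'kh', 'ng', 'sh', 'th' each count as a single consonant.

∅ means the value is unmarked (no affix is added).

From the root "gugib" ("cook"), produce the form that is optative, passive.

Attach voice passive -le → gugible.
Attach mood optative -cha → gugiblecha.

gugiblecha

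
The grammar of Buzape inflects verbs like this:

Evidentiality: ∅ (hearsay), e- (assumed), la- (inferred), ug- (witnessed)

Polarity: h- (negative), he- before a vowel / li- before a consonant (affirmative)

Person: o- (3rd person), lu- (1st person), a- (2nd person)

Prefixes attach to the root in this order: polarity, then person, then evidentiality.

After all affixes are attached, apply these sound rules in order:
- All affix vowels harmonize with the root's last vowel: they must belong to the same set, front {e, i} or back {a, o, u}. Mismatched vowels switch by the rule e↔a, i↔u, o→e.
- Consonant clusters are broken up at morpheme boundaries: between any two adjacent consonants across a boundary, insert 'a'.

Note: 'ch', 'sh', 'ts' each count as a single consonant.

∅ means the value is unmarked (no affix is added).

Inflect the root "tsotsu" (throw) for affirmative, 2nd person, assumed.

Attach polarity affirmative li- (before consonant 'ts') → litsotsu.
Attach person 2nd person a- → alitsotsu.
Attach evidentiality assumed e- → ealitsotsu.
Apply vowel harmony: ealitsotsu → aalutsotsu.
Epenthesis: no change.

aalutsotsu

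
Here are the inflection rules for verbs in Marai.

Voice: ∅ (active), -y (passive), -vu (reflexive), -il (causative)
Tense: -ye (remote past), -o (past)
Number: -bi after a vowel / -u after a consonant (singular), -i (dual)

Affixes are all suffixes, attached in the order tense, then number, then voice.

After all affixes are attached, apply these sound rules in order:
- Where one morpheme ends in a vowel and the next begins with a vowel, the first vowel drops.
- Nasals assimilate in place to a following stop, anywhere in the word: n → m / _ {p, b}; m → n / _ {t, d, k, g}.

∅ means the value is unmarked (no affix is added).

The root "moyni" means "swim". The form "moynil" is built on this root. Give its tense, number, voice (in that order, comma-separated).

past, dual, causative

Segment: moyni-o-i-il.
tense: -o → past.
number: -i → dual.
voice: -il → causative.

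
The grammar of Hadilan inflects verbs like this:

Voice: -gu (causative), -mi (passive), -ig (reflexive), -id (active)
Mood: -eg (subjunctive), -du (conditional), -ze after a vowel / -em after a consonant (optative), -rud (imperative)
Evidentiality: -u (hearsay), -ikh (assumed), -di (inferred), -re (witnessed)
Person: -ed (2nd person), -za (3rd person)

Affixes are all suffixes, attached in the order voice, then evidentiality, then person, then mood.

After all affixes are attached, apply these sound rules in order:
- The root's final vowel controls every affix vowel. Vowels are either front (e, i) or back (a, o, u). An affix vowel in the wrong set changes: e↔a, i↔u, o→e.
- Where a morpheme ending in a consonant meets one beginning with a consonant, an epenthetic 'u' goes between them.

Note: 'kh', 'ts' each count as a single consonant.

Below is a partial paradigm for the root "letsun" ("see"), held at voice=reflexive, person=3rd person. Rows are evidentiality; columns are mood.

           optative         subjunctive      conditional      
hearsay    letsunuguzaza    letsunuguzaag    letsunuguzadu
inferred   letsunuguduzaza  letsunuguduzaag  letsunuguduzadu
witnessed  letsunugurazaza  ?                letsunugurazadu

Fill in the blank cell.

letsunugurazaag

Attach voice reflexive -ig → letsunig.
Attach evidentiality witnessed -re → letsunigre.
Attach person 3rd person -za → letsunigreza.
Attach mood subjunctive -eg → letsunigrezaeg.
Apply vowel harmony: letsunigrezaeg → letsunugrazaag.
Apply epenthesis: letsunugrazaag → letsunugurazaag.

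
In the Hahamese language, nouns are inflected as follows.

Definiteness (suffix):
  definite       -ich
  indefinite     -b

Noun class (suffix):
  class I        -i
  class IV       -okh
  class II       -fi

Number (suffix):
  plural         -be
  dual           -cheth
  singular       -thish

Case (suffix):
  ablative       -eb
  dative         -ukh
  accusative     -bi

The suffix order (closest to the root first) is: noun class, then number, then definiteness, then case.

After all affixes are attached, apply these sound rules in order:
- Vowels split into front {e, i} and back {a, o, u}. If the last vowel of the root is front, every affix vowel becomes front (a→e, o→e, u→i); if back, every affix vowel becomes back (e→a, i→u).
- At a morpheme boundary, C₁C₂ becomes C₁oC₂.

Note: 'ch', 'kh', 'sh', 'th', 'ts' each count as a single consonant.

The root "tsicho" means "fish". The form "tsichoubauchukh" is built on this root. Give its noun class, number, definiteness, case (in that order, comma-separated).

Segment: tsicho-i-be-ich-ukh.
noun class: -i → class I.
number: -be → plural.
definiteness: -ich → definite.
case: -ukh → dative.

class I, plural, definite, dative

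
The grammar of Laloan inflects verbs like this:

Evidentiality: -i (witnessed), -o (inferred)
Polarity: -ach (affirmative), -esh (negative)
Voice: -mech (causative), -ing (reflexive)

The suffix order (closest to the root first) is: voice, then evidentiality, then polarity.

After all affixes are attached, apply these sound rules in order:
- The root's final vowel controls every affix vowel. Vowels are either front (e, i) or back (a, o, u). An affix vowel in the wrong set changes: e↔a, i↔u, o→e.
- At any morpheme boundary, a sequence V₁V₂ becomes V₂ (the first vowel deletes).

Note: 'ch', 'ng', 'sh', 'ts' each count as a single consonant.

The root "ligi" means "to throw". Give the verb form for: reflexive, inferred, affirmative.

Attach voice reflexive -ing → ligiing.
Attach evidentiality inferred -o → ligiingo.
Attach polarity affirmative -ach → ligiingoach.
Apply vowel harmony: ligiingoach → ligiingeech.
Apply vowel deletion: ligiingeech → ligingech.

ligingech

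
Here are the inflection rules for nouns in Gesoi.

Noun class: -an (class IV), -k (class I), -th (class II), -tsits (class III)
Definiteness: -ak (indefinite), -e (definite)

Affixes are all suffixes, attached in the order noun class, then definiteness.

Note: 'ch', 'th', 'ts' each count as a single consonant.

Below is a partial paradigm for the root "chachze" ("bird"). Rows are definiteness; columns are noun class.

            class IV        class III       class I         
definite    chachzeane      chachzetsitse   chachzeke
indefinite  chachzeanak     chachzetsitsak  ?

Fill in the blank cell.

Attach noun class class I -k → chachzek.
Attach definiteness indefinite -ak → chachzekak.

chachzekak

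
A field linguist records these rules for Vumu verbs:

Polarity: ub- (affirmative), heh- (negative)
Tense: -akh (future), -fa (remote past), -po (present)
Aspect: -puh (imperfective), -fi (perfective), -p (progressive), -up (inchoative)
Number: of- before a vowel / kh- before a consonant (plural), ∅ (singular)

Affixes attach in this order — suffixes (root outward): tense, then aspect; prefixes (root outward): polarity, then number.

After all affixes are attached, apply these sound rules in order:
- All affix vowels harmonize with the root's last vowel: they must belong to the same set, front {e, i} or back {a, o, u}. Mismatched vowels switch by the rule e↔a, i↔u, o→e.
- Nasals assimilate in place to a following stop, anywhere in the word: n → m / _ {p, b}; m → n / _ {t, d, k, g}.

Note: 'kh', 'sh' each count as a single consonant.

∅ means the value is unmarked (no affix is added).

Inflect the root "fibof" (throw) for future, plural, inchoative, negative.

khhahfibofakhup

Attach tense future -akh → fibofakh.
Attach aspect inchoative -up → fibofakhup.
Attach polarity negative heh- → hehfibofakhup.
Attach number plural kh- (before consonant 'h') → khhehfibofakhup.
Apply vowel harmony: khhehfibofakhup → khhahfibofakhup.
Nasal assimilation: no change.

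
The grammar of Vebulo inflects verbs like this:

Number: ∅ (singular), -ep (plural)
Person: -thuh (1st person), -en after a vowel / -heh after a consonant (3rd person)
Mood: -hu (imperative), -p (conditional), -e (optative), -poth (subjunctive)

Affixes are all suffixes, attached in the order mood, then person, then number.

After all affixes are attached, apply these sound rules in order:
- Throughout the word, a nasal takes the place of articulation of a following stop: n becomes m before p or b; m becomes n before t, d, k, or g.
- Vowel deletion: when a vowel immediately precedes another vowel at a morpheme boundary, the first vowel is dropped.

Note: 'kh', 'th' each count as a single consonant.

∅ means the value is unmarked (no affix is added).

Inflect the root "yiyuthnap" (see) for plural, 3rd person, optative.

yiyuthnapenep

Attach mood optative -e → yiyuthnape.
Attach person 3rd person -en (after vowel 'e') → yiyuthnapeen.
Attach number plural -ep → yiyuthnapeenep.
Nasal assimilation: no change.
Apply vowel deletion: yiyuthnapeenep → yiyuthnapenep.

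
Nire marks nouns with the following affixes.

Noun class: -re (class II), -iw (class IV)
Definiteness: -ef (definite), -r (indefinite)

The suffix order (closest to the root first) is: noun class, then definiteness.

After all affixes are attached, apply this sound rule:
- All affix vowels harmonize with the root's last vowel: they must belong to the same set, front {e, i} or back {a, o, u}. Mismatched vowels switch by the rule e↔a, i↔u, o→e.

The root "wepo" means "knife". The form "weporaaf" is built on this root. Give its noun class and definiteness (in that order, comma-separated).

class II, definite

Segment: wepo-re-ef.
noun class: -re → class II.
definiteness: -ef → definite.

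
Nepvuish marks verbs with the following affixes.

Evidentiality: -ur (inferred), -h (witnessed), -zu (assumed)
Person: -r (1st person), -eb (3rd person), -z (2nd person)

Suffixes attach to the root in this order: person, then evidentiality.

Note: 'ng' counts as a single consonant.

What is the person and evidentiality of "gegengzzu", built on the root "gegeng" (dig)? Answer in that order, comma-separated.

Segment: gegeng-z-zu.
person: -z → 2nd person.
evidentiality: -zu → assumed.

2nd person, assumed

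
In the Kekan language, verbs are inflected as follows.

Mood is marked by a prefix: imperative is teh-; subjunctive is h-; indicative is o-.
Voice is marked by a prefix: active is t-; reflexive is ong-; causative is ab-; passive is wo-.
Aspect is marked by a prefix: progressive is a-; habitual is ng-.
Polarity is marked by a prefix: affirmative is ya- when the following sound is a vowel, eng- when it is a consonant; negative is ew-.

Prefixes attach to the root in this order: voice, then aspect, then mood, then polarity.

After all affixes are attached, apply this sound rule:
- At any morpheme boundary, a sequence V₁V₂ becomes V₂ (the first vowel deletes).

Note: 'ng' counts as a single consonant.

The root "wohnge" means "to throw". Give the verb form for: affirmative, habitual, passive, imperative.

engtehngwowohnge

Attach voice passive wo- → wowohnge.
Attach aspect habitual ng- → ngwowohnge.
Attach mood imperative teh- → tehngwowohnge.
Attach polarity affirmative eng- (before consonant 't') → engtehngwowohnge.
Vowel deletion: no change.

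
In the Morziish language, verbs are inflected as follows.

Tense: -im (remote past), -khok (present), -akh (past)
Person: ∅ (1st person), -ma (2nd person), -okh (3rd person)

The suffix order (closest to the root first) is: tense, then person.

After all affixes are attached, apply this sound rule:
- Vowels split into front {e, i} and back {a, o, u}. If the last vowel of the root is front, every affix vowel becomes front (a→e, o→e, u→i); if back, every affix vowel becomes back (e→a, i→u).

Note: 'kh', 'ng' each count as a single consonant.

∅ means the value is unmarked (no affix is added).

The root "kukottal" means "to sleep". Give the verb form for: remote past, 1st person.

Attach tense remote past -im → kukottalim.
person = 1st person: zero marking, form stays kukottalim.
Apply vowel harmony: kukottalim → kukottalum.

kukottalum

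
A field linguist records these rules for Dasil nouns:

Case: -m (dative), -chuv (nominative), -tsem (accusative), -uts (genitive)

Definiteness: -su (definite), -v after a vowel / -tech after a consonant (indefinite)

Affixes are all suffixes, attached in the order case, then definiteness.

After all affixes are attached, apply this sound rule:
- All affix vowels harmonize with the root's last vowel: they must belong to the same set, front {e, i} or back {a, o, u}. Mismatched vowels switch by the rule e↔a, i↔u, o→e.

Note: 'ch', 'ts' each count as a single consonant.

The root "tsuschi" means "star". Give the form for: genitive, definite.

Attach case genitive -uts → tsuschiuts.
Attach definiteness definite -su → tsuschiutssu.
Apply vowel harmony: tsuschiutssu → tsuschiitssi.

tsuschiitssi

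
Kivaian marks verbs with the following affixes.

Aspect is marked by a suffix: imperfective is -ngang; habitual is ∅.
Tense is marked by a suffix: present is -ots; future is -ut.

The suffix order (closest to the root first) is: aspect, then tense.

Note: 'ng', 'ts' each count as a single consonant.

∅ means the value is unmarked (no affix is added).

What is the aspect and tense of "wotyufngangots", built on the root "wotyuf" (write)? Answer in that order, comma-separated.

Segment: wotyuf-ngang-ots.
aspect: -ngang → imperfective.
tense: -ots → present.

imperfective, present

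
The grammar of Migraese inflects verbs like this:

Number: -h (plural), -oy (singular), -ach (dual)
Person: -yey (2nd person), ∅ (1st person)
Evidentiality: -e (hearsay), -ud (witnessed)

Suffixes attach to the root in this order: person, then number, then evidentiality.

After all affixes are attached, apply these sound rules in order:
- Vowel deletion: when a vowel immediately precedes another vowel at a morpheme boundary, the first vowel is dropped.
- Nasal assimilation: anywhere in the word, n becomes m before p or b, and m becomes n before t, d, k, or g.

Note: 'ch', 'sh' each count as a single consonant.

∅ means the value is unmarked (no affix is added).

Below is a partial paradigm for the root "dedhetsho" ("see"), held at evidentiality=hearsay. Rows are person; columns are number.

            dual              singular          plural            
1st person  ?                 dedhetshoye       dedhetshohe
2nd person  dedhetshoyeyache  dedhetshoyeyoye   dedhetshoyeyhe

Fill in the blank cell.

dedhetshache

person = 1st person: zero marking, form stays dedhetsho.
Attach number dual -ach → dedhetshoach.
Attach evidentiality hearsay -e → dedhetshoache.
Apply vowel deletion: dedhetshoache → dedhetshache.
Nasal assimilation: no change.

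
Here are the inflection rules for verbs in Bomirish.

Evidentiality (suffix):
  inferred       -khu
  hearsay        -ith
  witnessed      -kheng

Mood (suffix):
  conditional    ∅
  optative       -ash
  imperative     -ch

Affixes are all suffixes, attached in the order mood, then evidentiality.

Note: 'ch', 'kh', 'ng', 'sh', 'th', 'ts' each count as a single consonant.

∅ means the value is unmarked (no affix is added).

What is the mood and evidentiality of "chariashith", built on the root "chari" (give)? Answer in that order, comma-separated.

Segment: chari-ash-ith.
mood: -ash → optative.
evidentiality: -ith → hearsay.

optative, hearsay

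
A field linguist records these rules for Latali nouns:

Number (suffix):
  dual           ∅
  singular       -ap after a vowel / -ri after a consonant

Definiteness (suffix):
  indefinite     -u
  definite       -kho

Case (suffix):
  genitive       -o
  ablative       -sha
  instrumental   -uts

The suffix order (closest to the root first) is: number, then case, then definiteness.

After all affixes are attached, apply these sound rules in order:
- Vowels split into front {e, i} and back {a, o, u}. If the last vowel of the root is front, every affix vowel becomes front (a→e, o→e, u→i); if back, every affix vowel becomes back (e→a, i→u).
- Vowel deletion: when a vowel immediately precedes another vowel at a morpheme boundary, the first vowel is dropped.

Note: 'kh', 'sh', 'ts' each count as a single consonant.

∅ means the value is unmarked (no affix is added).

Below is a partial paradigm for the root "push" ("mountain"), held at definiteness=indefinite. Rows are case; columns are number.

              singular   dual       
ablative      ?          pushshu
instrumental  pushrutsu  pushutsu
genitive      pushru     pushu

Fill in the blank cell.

pushrushu

Attach number singular -ri (after consonant 'sh') → pushri.
Attach case ablative -sha → pushrisha.
Attach definiteness indefinite -u → pushrishau.
Apply vowel harmony: pushrishau → pushrushau.
Apply vowel deletion: pushrushau → pushrushu.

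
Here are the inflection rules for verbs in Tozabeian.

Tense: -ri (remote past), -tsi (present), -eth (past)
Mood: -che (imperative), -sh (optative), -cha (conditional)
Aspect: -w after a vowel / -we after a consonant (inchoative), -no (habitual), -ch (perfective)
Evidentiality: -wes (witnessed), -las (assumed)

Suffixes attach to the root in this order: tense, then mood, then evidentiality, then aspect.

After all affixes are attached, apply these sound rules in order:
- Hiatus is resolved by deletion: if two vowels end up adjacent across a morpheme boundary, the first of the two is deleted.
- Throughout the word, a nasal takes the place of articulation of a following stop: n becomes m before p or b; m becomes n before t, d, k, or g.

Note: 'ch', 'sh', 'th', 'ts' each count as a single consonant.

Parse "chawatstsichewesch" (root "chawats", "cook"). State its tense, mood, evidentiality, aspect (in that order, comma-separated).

Segment: chawats-tsi-che-wes-ch.
tense: -tsi → present.
mood: -che → imperative.
evidentiality: -wes → witnessed.
aspect: -ch → perfective.

present, imperative, witnessed, perfective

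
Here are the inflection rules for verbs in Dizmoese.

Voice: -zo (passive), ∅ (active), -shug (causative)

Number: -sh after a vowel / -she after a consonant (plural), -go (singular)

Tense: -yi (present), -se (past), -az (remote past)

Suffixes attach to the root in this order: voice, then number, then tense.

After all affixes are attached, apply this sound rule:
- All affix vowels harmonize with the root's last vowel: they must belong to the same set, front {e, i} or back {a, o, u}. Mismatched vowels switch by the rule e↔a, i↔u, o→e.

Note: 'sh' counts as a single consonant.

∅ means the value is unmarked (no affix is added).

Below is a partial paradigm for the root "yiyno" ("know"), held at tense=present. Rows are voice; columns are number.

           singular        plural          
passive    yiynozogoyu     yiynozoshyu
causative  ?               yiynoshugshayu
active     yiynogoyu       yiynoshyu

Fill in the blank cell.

yiynoshuggoyu

Attach voice causative -shug → yiynoshug.
Attach number singular -go → yiynoshuggo.
Attach tense present -yi → yiynoshuggoyi.
Apply vowel harmony: yiynoshuggoyi → yiynoshuggoyu.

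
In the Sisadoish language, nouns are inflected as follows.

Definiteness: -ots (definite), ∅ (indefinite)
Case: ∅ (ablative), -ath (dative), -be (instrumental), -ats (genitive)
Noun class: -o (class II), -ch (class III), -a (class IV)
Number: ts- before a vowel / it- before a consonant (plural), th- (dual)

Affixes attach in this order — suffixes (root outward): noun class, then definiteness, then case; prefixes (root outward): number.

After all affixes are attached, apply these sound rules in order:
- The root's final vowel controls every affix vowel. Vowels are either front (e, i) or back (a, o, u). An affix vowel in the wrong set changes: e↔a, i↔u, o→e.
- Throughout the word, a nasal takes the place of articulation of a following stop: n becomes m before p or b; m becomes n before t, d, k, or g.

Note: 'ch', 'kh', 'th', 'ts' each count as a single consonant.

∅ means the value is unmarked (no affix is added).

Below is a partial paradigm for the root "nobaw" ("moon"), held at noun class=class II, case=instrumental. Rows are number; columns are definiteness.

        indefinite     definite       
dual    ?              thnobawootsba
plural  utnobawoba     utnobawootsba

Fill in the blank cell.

thnobawoba

Attach noun class class II -o → nobawo.
definiteness = indefinite: zero marking, form stays nobawo.
Attach case instrumental -be → nobawobe.
Attach number dual th- → thnobawobe.
Apply vowel harmony: thnobawobe → thnobawoba.
Nasal assimilation: no change.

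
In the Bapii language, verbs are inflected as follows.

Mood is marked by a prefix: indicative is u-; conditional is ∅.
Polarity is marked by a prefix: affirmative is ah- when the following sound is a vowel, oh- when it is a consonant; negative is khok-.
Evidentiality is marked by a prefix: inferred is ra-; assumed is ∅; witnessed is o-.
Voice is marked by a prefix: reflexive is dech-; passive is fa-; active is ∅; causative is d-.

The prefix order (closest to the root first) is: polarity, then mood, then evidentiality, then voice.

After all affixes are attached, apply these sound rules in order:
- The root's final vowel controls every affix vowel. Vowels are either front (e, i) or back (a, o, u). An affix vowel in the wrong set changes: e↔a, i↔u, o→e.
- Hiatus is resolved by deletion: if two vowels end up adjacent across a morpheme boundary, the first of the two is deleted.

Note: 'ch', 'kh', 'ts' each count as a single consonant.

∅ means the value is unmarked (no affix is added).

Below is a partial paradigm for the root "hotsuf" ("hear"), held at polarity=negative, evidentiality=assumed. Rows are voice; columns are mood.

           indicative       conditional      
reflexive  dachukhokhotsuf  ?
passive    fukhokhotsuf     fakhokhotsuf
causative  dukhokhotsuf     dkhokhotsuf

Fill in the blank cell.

dachkhokhotsuf

Attach polarity negative khok- → khokhotsuf.
mood = conditional: zero marking, form stays khokhotsuf.
evidentiality = assumed: zero marking, form stays khokhotsuf.
Attach voice reflexive dech- → dechkhokhotsuf.
Apply vowel harmony: dechkhokhotsuf → dachkhokhotsuf.
Vowel deletion: no change.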